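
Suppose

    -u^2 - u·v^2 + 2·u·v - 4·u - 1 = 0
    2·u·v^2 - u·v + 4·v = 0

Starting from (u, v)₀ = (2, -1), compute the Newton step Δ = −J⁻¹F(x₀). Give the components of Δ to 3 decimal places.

(-2.333, -0.833)

At (2, -1): F = (-19.000, 2.000).
Jacobian J = [[-2·u - v^2 + 2·v - 4, -2·u·v + 2·u], [2·v^2 - v, 4·u·v - u + 4]].
At the point, J = [[-11.000, 8.000], [3.000, -6.000]] (det J = 42.000).
Solving J·Δ = −F gives Δ = (-2.333, -0.833).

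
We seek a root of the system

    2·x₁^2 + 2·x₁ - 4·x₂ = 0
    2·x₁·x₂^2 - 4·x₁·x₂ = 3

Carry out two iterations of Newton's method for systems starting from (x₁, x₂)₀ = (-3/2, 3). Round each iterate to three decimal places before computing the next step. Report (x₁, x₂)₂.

At (-3/2, 3): F = (-10.500, -12.000).
Jacobian J = [[4·x₁ + 2, -4], [2·x₂^2 - 4·x₂, 4·x₁·x₂ - 4·x₁]].
At the point, J = [[-4.000, -4.000], [6.000, -12.000]] (det J = 72.000).
Solving J·Δ = −F gives Δ = (-1.083, -1.542).
Then the next iterate is (x₁, x₂)₁ = (-2.583, 1.458).
Round to (-2.583, 1.458) and repeat: F = (2.34578, 1.08236), J = [[-8.332, -4.000], [-1.58047, -4.73206]].
Δ = (0.205, 0.160), so (x₁, x₂)₂ = (-2.378, 1.618).

(-2.378, 1.618)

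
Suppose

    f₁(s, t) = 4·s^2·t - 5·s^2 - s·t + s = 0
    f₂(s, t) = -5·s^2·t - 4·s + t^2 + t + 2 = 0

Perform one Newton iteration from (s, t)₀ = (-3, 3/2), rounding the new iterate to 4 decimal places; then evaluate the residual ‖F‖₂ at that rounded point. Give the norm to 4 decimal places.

At (-3, 3/2): F = (10.5000, -49.7500).
Jacobian J = [[8·s·t - 10·s - t + 1, 4·s^2 - s], [-10·s·t - 4, -5·s^2 + 2·t + 1]].
At the point, J = [[-6.5000, 39.0000], [41.0000, -41.0000]] (det J = -1332.5000).
Solving J·Δ = −F gives Δ = (1.1330, -0.0804).
Then the next iterate is (s, t)₁ = (-1.8670, 1.4196).
Re-evaluating at (-1.8670, 1.4196): F = (3.148085, -11.838556), so ‖F‖₂ = 12.2500.

12.2500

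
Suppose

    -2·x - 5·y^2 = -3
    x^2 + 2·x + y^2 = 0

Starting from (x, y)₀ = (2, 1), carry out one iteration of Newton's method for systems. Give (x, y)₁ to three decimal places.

(0.607, 0.679)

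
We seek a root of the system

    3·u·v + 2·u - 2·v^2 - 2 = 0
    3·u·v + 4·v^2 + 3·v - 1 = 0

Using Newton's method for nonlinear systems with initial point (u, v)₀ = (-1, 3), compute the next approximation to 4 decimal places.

At (-1, 3): F = (-31.0000, 35.0000).
Jacobian J = [[3·v + 2, 3·u - 4·v], [3·v, 3·u + 8·v + 3]].
At the point, J = [[11.0000, -15.0000], [9.0000, 24.0000]] (det J = 399.0000).
Solving J·Δ = −F gives Δ = (0.5489, -1.6642).
Then the next iterate is (u, v)₁ = (-0.4511, 1.3358).

(-0.4511, 1.3358)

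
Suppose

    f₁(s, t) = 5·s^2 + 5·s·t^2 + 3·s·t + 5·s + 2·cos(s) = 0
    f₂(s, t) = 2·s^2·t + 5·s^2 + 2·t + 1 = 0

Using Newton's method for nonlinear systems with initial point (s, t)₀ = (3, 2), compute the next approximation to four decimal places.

(1.7205, 1.1546)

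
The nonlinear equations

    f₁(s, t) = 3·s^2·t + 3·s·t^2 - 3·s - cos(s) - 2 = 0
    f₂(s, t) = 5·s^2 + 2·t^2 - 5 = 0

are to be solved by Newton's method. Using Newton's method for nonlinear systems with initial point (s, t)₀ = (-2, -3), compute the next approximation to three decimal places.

At (-2, -3): F = (-85.58385, 33.000).
Jacobian J = [[6·s·t + 3·t^2 + sin(s) - 3, 3·s^2 + 6·s·t], [10·s, 4·t]].
At the point, J = [[59.09070, 48.000], [-20.000, -12.000]] (det J = 250.91157).
Solving J·Δ = −F gives Δ = (2.220, -0.950).
Then the next iterate is (s, t)₁ = (0.220, -3.950).

(0.220, -3.950)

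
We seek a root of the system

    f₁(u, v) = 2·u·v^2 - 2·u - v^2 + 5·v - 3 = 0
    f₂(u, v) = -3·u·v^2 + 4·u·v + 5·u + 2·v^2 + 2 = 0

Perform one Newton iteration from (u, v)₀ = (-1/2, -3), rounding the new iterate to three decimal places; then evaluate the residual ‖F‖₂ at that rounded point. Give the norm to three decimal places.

3.916

At (-1/2, -3): F = (-35.000, 37.000).
Jacobian J = [[2·v^2 - 2, 4·u·v - 2·v + 5], [-3·v^2 + 4·v + 5, -6·u·v + 4·u + 4·v]].
At the point, J = [[16.000, 17.000], [-34.000, -23.000]] (det J = 210.000).
Solving J·Δ = −F gives Δ = (-0.838, 2.848).
Then the next iterate is (u, v)₁ = (-1.338, -0.152).
Re-evaluating at (-1.338, -0.152): F = (-1.16893, -3.73755), so ‖F‖₂ = 3.916.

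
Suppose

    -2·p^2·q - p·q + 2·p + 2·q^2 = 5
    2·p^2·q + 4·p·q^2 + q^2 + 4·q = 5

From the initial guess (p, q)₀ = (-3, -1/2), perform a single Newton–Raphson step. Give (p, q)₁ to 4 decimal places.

(116.3571, -25.2500)

At (-3, -1/2): F = (-3.0000, -18.7500).
Jacobian J = [[-4·p·q - q + 2, -2·p^2 - p + 4·q], [4·p·q + 4·q^2, 2·p^2 + 8·p·q + 2·q + 4]].
At the point, J = [[-3.5000, -17.0000], [7.0000, 33.0000]] (det J = 3.5000).
Solving J·Δ = −F gives Δ = (119.3571, -24.7500).
Then the next iterate is (p, q)₁ = (116.3571, -25.2500).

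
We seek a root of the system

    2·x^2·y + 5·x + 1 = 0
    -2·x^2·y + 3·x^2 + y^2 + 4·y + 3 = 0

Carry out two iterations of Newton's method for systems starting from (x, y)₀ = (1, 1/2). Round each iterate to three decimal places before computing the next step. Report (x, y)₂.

(10.125, -55.125)

At (1, 1/2): F = (7.000, 7.250).
Jacobian J = [[4·x·y + 5, 2·x^2], [-4·x·y + 6·x, -2·x^2 + 2·y + 4]].
At the point, J = [[7.000, 2.000], [4.000, 3.000]] (det J = 13.000).
Solving J·Δ = −F gives Δ = (-0.500, -1.750).
Then the next iterate is (x, y)₁ = (0.500, -1.250).
Round to (0.500, -1.250) and repeat: F = (2.875, 0.93750), J = [[2.500, 0.500], [5.500, 1.000]].
Δ = (9.625, -53.875), so (x, y)₂ = (10.125, -55.125).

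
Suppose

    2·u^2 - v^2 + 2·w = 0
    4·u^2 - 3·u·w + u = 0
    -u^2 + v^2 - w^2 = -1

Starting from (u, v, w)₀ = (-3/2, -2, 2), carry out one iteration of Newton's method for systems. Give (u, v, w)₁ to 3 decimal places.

(-0.497, -1.682, 2.121)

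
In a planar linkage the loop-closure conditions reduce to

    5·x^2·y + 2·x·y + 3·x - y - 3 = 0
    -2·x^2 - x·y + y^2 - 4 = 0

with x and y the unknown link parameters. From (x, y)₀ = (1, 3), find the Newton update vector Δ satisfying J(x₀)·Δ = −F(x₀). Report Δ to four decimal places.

(-0.3797, -0.5316)

At (1, 3): F = (18.0000, 0.0000).
Jacobian J = [[10·x·y + 2·y + 3, 5·x^2 + 2·x - 1], [-4·x - y, -x + 2·y]].
At the point, J = [[39.0000, 6.0000], [-7.0000, 5.0000]] (det J = 237.0000).
Solving J·Δ = −F gives Δ = (-0.3797, -0.5316).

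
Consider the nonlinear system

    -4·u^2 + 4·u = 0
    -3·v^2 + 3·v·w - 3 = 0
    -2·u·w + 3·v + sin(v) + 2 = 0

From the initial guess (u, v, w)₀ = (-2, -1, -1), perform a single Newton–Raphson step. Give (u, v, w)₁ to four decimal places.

(-0.8000, -0.0131, -1.0131)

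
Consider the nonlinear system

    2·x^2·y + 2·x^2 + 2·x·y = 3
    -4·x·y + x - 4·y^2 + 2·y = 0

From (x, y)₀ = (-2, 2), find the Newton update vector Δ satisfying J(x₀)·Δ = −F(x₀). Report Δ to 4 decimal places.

(0.5811, -0.3446)

At (-2, 2): F = (13.0000, 2.0000).
Jacobian J = [[4·x·y + 4·x + 2·y, 2·x^2 + 2·x], [-4·y + 1, -4·x - 8·y + 2]].
At the point, J = [[-20.0000, 4.0000], [-7.0000, -6.0000]] (det J = 148.0000).
Solving J·Δ = −F gives Δ = (0.5811, -0.3446).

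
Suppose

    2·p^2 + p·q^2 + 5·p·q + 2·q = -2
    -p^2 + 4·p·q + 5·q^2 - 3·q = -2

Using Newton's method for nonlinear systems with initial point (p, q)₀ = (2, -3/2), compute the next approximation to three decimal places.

(1.246, -0.571)

At (2, -3/2): F = (-3.500, 1.750).
Jacobian J = [[4·p + q^2 + 5·q, 2·p·q + 5·p + 2], [-2·p + 4·q, 4·p + 10·q - 3]].
At the point, J = [[2.750, 6.000], [-10.000, -10.000]] (det J = 32.500).
Solving J·Δ = −F gives Δ = (-0.754, 0.929).
Then the next iterate is (p, q)₁ = (1.246, -0.571).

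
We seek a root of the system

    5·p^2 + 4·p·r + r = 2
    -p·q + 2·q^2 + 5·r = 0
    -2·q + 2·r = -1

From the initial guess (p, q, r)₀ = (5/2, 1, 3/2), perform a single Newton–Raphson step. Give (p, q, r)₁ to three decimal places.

(1.541, 0.545, 0.045)

At (5/2, 1, 3/2): F = (45.750, 7.000, 2.000).
Jacobian J = [[10·p + 4·r, 0, 4·p + 1], [-q, -p + 4·q, 5], [0, -2, 2]].
At the point, J = [[31.000, 0.000, 11.000], [-1.000, 1.500, 5.000], [0.000, -2.000, 2.000]] (det J = 425.000).
Solving J·Δ = −F gives Δ = (-0.959, -0.455, -1.455).
Then the next iterate is (p, q, r)₁ = (1.541, 0.545, 0.045).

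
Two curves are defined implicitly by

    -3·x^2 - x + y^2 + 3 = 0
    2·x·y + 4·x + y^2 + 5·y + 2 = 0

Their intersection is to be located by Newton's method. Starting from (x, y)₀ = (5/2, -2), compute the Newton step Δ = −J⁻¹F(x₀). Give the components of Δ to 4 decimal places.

At (5/2, -2): F = (-14.2500, -4.0000).
Jacobian J = [[-6·x - 1, 2·y], [2·y + 4, 2·x + 2·y + 5]].
At the point, J = [[-16.0000, -4.0000], [0.0000, 6.0000]] (det J = -96.0000).
Solving J·Δ = −F gives Δ = (-1.0573, 0.6667).

(-1.0573, 0.6667)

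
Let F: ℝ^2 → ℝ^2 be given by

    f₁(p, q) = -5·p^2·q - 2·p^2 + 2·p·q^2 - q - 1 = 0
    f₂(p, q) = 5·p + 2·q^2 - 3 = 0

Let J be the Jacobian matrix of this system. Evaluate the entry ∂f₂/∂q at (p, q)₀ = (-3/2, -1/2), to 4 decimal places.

∂f₂/∂q = 4·q.
At (-3/2, -1/2) this is -2.0000.

-2.0000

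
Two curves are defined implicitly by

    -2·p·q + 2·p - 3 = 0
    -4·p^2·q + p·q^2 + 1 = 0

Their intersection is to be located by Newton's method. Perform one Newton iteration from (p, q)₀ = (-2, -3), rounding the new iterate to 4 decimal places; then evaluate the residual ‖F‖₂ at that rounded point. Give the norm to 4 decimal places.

At (-2, -3): F = (-19.0000, 31.0000).
Jacobian J = [[-2·q + 2, -2·p], [-8·p·q + q^2, -4·p^2 + 2·p·q]].
At the point, J = [[8.0000, 4.0000], [-39.0000, -4.0000]] (det J = 124.0000).
Solving J·Δ = −F gives Δ = (0.3871, 3.9758).
Then the next iterate is (p, q)₁ = (-1.6129, 0.9758).
Re-evaluating at (-1.6129, 0.9758): F = (-3.078064, -10.689746), so ‖F‖₂ = 11.1241.

11.1241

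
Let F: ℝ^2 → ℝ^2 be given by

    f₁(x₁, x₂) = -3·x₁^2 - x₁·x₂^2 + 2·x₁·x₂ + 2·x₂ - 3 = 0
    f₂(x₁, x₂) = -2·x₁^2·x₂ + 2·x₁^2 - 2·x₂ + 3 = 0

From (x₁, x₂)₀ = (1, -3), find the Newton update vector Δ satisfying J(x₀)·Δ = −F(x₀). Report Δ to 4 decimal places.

At (1, -3): F = (-27.0000, 17.0000).
Jacobian J = [[-6·x₁ - x₂^2 + 2·x₂, -2·x₁·x₂ + 2·x₁ + 2], [-4·x₁·x₂ + 4·x₁, -2·x₁^2 - 2]].
At the point, J = [[-21.0000, 10.0000], [16.0000, -4.0000]] (det J = -76.0000).
Solving J·Δ = −F gives Δ = (-0.8158, 0.9868).

(-0.8158, 0.9868)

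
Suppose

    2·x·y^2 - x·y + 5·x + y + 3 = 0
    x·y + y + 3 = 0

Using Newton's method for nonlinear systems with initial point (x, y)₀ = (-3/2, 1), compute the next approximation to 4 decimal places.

(-24.0000, -39.0000)

At (-3/2, 1): F = (-5.0000, 2.5000).
Jacobian J = [[2·y^2 - y + 5, 4·x·y - x + 1], [y, x + 1]].
At the point, J = [[6.0000, -3.5000], [1.0000, -0.5000]] (det J = 0.5000).
Solving J·Δ = −F gives Δ = (-22.5000, -40.0000).
Then the next iterate is (x, y)₁ = (-24.0000, -39.0000).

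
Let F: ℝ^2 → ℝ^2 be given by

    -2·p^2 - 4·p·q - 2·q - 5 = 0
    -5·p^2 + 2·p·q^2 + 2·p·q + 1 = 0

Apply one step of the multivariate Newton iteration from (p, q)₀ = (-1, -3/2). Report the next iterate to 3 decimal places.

(0.706, -5.029)

At (-1, -3/2): F = (-10.000, -5.500).
Jacobian J = [[-4·p - 4·q, -4·p - 2], [-10·p + 2·q^2 + 2·q, 4·p·q + 2·p]].
At the point, J = [[10.000, 2.000], [11.500, 4.000]] (det J = 17.000).
Solving J·Δ = −F gives Δ = (1.706, -3.529).
Then the next iterate is (p, q)₁ = (0.706, -5.029).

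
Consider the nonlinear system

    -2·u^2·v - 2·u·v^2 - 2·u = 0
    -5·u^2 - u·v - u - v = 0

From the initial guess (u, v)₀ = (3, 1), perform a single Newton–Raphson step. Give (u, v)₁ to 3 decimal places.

At (3, 1): F = (-30.000, -52.000).
Jacobian J = [[-4·u·v - 2·v^2 - 2, -2·u^2 - 4·u·v], [-10·u - v - 1, -u - 1]].
At the point, J = [[-16.000, -30.000], [-32.000, -4.000]] (det J = -896.000).
Solving J·Δ = −F gives Δ = (-1.607, -0.143).
Then the next iterate is (u, v)₁ = (1.393, 0.857).

(1.393, 0.857)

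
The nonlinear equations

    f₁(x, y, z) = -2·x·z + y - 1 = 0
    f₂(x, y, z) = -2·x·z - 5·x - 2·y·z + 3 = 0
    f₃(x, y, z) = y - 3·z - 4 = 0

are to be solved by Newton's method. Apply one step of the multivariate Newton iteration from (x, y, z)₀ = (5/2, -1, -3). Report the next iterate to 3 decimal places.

At (5/2, -1, -3): F = (13.000, -0.500, 4.000).
Jacobian J = [[-2·z, 1, -2·x], [-2·z - 5, -2·z, -2·x - 2·y], [0, 1, -3]].
At the point, J = [[6.000, 1.000, -5.000], [1.000, 6.000, -3.000], [0.000, 1.000, -3.000]] (det J = -92.000).
Solving J·Δ = −F gives Δ = (-0.935, 1.087, 1.696).
Then the next iterate is (x, y, z)₁ = (1.565, 0.087, -1.304).

(1.565, 0.087, -1.304)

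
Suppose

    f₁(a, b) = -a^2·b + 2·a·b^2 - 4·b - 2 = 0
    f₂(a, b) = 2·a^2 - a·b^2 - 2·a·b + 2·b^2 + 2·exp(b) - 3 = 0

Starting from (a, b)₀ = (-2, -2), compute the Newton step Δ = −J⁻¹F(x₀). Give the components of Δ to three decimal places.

At (-2, -2): F = (-2.000, 13.27067).
Jacobian J = [[-2·a·b + 2·b^2, -a^2 + 4·a·b - 4], [4·a - b^2 - 2·b, -2·a·b - 2·a + 4·b + 2·exp(b)]].
At the point, J = [[0.000, 8.000], [-8.000, -11.72933]] (det J = 64.000).
Solving J·Δ = −F gives Δ = (1.292, 0.250).

(1.292, 0.250)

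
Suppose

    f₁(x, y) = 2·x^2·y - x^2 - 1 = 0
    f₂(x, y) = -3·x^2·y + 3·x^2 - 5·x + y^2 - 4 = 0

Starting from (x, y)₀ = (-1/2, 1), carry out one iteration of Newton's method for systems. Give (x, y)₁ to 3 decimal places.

(0.050, 3.600)

At (-1/2, 1): F = (-0.750, -0.500).
Jacobian J = [[4·x·y - 2·x, 2·x^2], [-6·x·y + 6·x - 5, -3·x^2 + 2·y]].
At the point, J = [[-1.000, 0.500], [-5.000, 1.250]] (det J = 1.250).
Solving J·Δ = −F gives Δ = (0.550, 2.600).
Then the next iterate is (x, y)₁ = (0.050, 3.600).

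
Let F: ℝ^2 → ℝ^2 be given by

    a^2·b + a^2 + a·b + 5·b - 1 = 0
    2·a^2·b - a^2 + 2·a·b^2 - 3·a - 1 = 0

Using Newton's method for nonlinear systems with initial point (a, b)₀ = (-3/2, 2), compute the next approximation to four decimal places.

(-0.3667, 1.1623)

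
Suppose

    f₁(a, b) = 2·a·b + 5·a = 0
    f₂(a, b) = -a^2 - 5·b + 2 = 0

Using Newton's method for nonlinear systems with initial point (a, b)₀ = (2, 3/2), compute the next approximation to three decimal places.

At (2, 3/2): F = (16.000, -9.500).
Jacobian J = [[2·b + 5, 2·a], [-2·a, -5]].
At the point, J = [[8.000, 4.000], [-4.000, -5.000]] (det J = -24.000).
Solving J·Δ = −F gives Δ = (-1.750, -0.500).
Then the next iterate is (a, b)₁ = (0.250, 1.000).

(0.250, 1.000)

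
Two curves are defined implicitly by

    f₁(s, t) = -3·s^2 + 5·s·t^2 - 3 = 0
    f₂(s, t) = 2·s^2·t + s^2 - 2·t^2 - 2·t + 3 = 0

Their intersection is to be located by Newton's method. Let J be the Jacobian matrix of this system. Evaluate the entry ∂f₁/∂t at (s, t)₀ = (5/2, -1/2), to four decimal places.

-12.5000

∂f₁/∂t = 10·s·t.
At (5/2, -1/2) this is -12.5000.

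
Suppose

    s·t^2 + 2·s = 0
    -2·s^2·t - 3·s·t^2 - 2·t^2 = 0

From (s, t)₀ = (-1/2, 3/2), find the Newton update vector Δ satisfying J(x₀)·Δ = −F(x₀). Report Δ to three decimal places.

(0.102, -1.128)

At (-1/2, 3/2): F = (-2.125, -1.875).
Jacobian J = [[t^2 + 2, 2·s·t], [-4·s·t - 3·t^2, -2·s^2 - 6·s·t - 4·t]].
At the point, J = [[4.250, -1.500], [-3.750, -2.000]] (det J = -14.125).
Solving J·Δ = −F gives Δ = (0.102, -1.128).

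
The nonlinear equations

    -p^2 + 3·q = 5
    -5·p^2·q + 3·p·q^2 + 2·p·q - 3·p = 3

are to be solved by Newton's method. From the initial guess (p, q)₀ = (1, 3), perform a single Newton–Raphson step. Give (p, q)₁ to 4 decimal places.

At (1, 3): F = (3.0000, 12.0000).
Jacobian J = [[-2·p, 3], [-10·p·q + 3·q^2 + 2·q - 3, -5·p^2 + 6·p·q + 2·p]].
At the point, J = [[-2.0000, 3.0000], [0.0000, 15.0000]] (det J = -30.0000).
Solving J·Δ = −F gives Δ = (0.3000, -0.8000).
Then the next iterate is (p, q)₁ = (1.3000, 2.2000).

(1.3000, 2.2000)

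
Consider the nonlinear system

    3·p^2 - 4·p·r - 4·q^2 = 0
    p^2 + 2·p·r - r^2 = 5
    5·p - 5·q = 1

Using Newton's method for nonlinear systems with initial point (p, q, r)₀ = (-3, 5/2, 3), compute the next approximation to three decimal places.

At (-3, 5/2, 3): F = (38.000, -23.000, -28.500).
Jacobian J = [[6·p - 4·r, -8·q, -4·p], [2·p + 2·r, 0, 2·p - 2·r], [5, -5, 0]].
At the point, J = [[-30.000, -20.000, 12.000], [0.000, 0.000, -12.000], [5.000, -5.000, 0.000]] (det J = 3000.000).
Solving J·Δ = −F gives Δ = (2.580, -3.120, -1.917).
Then the next iterate is (p, q, r)₁ = (-0.420, -0.620, 1.083).

(-0.420, -0.620, 1.083)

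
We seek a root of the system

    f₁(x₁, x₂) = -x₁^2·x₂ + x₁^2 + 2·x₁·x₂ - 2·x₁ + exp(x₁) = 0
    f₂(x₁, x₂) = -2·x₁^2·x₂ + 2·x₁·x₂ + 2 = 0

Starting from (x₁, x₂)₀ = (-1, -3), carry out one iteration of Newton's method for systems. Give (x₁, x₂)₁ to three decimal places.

(-0.124, -3.442)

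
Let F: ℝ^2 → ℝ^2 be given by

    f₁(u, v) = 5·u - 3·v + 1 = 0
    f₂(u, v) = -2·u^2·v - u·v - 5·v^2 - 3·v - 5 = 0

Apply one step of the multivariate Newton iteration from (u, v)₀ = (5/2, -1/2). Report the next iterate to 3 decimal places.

(-1.351, -1.918)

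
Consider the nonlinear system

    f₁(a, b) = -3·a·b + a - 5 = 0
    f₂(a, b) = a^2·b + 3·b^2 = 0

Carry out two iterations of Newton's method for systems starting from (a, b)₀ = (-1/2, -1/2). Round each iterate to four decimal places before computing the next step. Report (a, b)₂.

At (-1/2, -1/2): F = (-6.2500, 0.6250).
Jacobian J = [[-3·b + 1, -3·a], [2·a·b, a^2 + 6·b]].
At the point, J = [[2.5000, 1.5000], [0.5000, -2.7500]] (det J = -7.6250).
Solving J·Δ = −F gives Δ = (2.1311, 0.6148).
Then the next iterate is (a, b)₁ = (1.6311, 0.1148).
Round to (1.6311, 0.1148) and repeat: F = (-3.930651, 0.344961), J = [[0.6556, -4.8933], [0.374501, 3.349287]].
Δ = (2.8490, -0.4216), so (a, b)₂ = (4.4801, -0.3068).

(4.4801, -0.3068)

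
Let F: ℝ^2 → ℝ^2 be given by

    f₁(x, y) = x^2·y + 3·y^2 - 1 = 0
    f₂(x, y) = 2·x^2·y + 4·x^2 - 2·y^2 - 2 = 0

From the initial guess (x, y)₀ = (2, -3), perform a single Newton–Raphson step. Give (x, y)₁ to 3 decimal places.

(1.682, -1.727)

At (2, -3): F = (14.000, -28.000).
Jacobian J = [[2·x·y, x^2 + 6·y], [4·x·y + 8·x, 2·x^2 - 4·y]].
At the point, J = [[-12.000, -14.000], [-8.000, 20.000]] (det J = -352.000).
Solving J·Δ = −F gives Δ = (-0.318, 1.273).
Then the next iterate is (x, y)₁ = (1.682, -1.727).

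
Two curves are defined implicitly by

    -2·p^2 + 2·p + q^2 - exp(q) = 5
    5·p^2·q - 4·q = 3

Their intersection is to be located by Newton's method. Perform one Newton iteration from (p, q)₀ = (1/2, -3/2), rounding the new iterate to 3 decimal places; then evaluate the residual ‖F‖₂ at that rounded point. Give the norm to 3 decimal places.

3.760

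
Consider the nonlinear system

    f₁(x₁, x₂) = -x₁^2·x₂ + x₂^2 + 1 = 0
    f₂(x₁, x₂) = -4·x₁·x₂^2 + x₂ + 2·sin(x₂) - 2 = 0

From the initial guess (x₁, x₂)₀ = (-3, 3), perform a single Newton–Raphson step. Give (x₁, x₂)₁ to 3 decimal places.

(-2.249, 1.842)

At (-3, 3): F = (-17.000, 109.28224).
Jacobian J = [[-2·x₁·x₂, -x₁^2 + 2·x₂], [-4·x₂^2, -8·x₁·x₂ + 2·cos(x₂) + 1]].
At the point, J = [[18.000, -3.000], [-36.000, 71.02002]] (det J = 1170.36027).
Solving J·Δ = −F gives Δ = (0.751, -1.158).
Then the next iterate is (x₁, x₂)₁ = (-2.249, 1.842).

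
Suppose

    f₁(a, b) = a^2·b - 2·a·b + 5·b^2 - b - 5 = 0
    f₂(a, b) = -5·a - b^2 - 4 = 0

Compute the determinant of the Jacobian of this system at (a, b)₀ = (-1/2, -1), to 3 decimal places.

J = [[2·a·b - 2·b, a^2 - 2·a + 10·b - 1], [-5, -2·b]].
At the point, J = [[3.000, -9.750], [-5.000, 2.000]].
det J = -42.750.

-42.750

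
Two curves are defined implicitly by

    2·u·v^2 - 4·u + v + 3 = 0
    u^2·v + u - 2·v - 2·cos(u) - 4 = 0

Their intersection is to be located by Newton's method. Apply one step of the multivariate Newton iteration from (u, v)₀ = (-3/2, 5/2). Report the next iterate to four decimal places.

At (-3/2, 5/2): F = (-7.2500, -5.016474).
Jacobian J = [[2·v^2 - 4, 4·u·v + 1], [2·u·v + 2·sin(u) + 1, u^2 - 2]].
At the point, J = [[8.5000, -14.0000], [-8.494990, 0.2500]] (det J = -116.804860).
Solving J·Δ = −F gives Δ = (-0.6168, -0.8923).
Then the next iterate is (u, v)₁ = (-2.1168, 1.6077).

(-2.1168, 1.6077)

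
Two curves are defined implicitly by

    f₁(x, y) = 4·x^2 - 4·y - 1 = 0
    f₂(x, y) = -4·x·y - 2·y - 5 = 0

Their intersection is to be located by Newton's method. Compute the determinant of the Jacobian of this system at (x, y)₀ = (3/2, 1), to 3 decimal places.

J = [[8·x, -4], [-4·y, -4·x - 2]].
At the point, J = [[12.000, -4.000], [-4.000, -8.000]].
det J = -112.000.

-112.000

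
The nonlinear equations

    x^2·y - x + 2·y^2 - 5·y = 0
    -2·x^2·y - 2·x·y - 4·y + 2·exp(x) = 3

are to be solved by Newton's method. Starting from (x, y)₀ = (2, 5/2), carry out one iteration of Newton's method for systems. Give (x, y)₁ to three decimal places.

(4.423, -0.812)

At (2, 5/2): F = (8.000, -28.22189).
Jacobian J = [[2·x·y - 1, x^2 + 4·y - 5], [-4·x·y - 2·y + 2·exp(x), -2·x^2 - 2·x - 4]].
At the point, J = [[9.000, 9.000], [-10.22189, -16.000]] (det J = -52.00301).
Solving J·Δ = −F gives Δ = (2.423, -3.312).
Then the next iterate is (x, y)₁ = (4.423, -0.812).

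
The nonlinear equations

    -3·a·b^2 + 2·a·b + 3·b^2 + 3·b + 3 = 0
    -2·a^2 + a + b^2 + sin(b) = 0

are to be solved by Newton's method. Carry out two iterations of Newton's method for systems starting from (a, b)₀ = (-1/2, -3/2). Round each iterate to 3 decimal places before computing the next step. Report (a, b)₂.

At (-1/2, -3/2): F = (10.125, 0.25251).
Jacobian J = [[-3·b^2 + 2·b, -6·a·b + 2·a + 6·b + 3], [-4·a + 1, 2·b + cos(b)]].
At the point, J = [[-9.750, -11.500], [3.000, -2.92926]] (det J = 63.06031).
Solving J·Δ = −F gives Δ = (0.424, 0.521).
Then the next iterate is (a, b)₁ = (-0.076, -0.979).
Round to (-0.076, -0.979) and repeat: F = (3.30566, 0.04095), J = [[-4.83332, -3.47242], [1.304, -1.40015]].
Δ = (0.397, 0.399), so (a, b)₂ = (0.321, -0.580).

(0.321, -0.580)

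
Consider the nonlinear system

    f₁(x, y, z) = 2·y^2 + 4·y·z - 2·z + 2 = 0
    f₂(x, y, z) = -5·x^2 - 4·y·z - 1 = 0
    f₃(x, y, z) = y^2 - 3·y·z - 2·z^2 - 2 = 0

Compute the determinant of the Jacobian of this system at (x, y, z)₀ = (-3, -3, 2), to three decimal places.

J = [[0, 4·y + 4·z, 4·y - 2], [-10·x, -4·z, -4·y], [0, 2·y - 3·z, -3·y - 4·z]].
At the point, J = [[0.000, -4.000, -14.000], [30.000, -8.000, 12.000], [0.000, -12.000, 1.000]].
det J = 5160.000.

5160.000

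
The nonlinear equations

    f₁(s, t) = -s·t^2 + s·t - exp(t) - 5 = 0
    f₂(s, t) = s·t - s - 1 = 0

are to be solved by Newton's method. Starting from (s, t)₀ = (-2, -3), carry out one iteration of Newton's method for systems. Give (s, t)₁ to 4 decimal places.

At (-2, -3): F = (18.950213, 7.0000).
Jacobian J = [[-t^2 + t, -2·s·t + s - exp(t)], [t - 1, s]].
At the point, J = [[-12.0000, -14.049787], [-4.0000, -2.0000]] (det J = -32.199148).
Solving J·Δ = −F gives Δ = (1.8773, -0.2546).
Then the next iterate is (s, t)₁ = (-0.1227, -3.2546).

(-0.1227, -3.2546)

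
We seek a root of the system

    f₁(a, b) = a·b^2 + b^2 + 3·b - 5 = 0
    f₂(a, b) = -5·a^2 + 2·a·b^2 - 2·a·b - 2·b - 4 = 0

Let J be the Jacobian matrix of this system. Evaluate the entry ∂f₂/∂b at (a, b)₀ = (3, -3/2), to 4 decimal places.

-26.0000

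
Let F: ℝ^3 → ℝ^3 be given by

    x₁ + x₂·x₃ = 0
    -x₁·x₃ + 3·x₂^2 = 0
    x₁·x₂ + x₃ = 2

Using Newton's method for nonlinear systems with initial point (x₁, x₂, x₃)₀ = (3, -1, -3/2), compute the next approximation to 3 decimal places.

(-2.333, 0.333, -4.333)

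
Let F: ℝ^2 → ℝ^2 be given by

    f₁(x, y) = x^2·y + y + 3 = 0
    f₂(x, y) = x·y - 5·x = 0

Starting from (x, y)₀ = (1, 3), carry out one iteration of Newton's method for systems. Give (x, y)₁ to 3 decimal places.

At (1, 3): F = (9.000, -2.000).
Jacobian J = [[2·x·y, x^2 + 1], [y - 5, x]].
At the point, J = [[6.000, 2.000], [-2.000, 1.000]] (det J = 10.000).
Solving J·Δ = −F gives Δ = (-1.300, -0.600).
Then the next iterate is (x, y)₁ = (-0.300, 2.400).

(-0.300, 2.400)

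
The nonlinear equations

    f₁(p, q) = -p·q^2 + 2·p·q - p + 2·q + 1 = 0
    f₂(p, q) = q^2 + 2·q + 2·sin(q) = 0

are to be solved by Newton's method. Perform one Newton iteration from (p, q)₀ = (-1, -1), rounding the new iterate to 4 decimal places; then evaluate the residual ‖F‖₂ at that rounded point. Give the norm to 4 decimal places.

8.3559

At (-1, -1): F = (3.0000, -2.682942).
Jacobian J = [[-q^2 + 2·q - 1, -2·p·q + 2·p + 2], [0, 2·q + 2·cos(q) + 2]].
At the point, J = [[-4.0000, -2.0000], [0.0000, 1.080605]] (det J = -4.322418).
Solving J·Δ = −F gives Δ = (-0.4914, 2.4828).
Then the next iterate is (p, q)₁ = (-1.4914, 1.4828).
Re-evaluating at (-1.4914, 1.4828): F = (4.313239, 7.156557), so ‖F‖₂ = 8.3559.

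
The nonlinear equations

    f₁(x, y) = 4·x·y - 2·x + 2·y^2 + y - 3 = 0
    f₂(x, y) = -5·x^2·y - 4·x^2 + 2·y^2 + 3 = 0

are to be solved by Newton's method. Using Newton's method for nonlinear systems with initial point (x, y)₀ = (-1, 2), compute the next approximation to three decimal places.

(-0.852, 1.623)

At (-1, 2): F = (1.000, -3.000).
Jacobian J = [[4·y - 2, 4·x + 4·y + 1], [-10·x·y - 8·x, -5·x^2 + 4·y]].
At the point, J = [[6.000, 5.000], [28.000, 3.000]] (det J = -122.000).
Solving J·Δ = −F gives Δ = (0.148, -0.377).
Then the next iterate is (x, y)₁ = (-0.852, 1.623).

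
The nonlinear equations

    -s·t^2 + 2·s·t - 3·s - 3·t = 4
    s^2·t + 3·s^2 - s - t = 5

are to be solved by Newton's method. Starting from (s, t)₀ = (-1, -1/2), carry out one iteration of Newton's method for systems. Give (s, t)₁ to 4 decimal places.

(-1.1667, -0.0903)

At (-1, -1/2): F = (1.7500, -1.0000).
Jacobian J = [[-t^2 + 2·t - 3, -2·s·t + 2·s - 3], [2·s·t + 6·s - 1, s^2 - 1]].
At the point, J = [[-4.2500, -6.0000], [-6.0000, 0.0000]] (det J = -36.0000).
Solving J·Δ = −F gives Δ = (-0.1667, 0.4097).
Then the next iterate is (s, t)₁ = (-1.1667, -0.0903).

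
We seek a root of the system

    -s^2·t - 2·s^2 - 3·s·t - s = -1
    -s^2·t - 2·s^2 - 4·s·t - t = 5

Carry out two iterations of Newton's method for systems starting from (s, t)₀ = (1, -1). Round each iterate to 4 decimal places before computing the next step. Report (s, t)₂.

(2.5738, -0.9098)

At (1, -1): F = (2.0000, -1.0000).
Jacobian J = [[-2·s·t - 4·s - 3·t - 1, -s^2 - 3·s], [-2·s·t - 4·s - 4·t, -s^2 - 4·s - 1]].
At the point, J = [[0.0000, -4.0000], [2.0000, -6.0000]] (det J = 8.0000).
Solving J·Δ = −F gives Δ = (2.0000, 0.5000).
Then the next iterate is (s, t)₁ = (3.0000, -0.5000).
Round to (3.0000, -0.5000) and repeat: F = (-11.0000, -12.0000), J = [[-8.5000, -18.0000], [-7.0000, -22.0000]].
Δ = (-0.4262, -0.4098), so (s, t)₂ = (2.5738, -0.9098).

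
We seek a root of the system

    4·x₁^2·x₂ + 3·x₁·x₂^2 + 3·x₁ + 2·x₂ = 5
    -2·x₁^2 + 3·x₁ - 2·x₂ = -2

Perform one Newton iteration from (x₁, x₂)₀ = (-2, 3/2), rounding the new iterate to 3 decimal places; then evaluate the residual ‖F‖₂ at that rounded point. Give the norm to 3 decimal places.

226.422

At (-2, 3/2): F = (2.500, -15.000).
Jacobian J = [[8·x₁·x₂ + 3·x₂^2 + 3, 4·x₁^2 + 6·x₁·x₂ + 2], [-4·x₁ + 3, -2]].
At the point, J = [[-14.250, 0.000], [11.000, -2.000]] (det J = 28.500).
Solving J·Δ = −F gives Δ = (0.175, -6.535).
Then the next iterate is (x₁, x₂)₁ = (-1.825, -5.035).
Re-evaluating at (-1.825, -5.035): F = (-226.42174, -0.06625), so ‖F‖₂ = 226.422.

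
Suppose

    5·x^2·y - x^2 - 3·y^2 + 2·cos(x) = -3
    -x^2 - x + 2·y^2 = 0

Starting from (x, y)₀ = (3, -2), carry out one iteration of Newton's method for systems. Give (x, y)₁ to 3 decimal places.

(1.808, -1.457)

At (3, -2): F = (-109.97998, -4.000).
Jacobian J = [[10·x·y - 2·x - 2·sin(x), 5·x^2 - 6·y], [-2·x - 1, 4·y]].
At the point, J = [[-66.28224, 57.000], [-7.000, -8.000]] (det J = 929.25792).
Solving J·Δ = −F gives Δ = (-1.192, 0.543).
Then the next iterate is (x, y)₁ = (1.808, -1.457).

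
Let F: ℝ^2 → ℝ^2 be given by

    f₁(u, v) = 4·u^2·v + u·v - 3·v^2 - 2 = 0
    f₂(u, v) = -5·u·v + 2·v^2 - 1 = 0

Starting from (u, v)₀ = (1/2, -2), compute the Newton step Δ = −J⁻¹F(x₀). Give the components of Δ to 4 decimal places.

(0.5500, 1.6667)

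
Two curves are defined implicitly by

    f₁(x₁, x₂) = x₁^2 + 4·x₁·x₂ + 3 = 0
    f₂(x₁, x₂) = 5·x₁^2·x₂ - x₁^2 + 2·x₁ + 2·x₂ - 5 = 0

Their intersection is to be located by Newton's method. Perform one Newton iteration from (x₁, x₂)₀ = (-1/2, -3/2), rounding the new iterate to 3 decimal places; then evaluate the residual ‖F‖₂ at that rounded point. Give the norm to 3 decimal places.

At (-1/2, -3/2): F = (6.250, -11.125).
Jacobian J = [[2·x₁ + 4·x₂, 4·x₁], [10·x₁·x₂ - 2·x₁ + 2, 5·x₁^2 + 2]].
At the point, J = [[-7.000, -2.000], [10.500, 3.250]] (det J = -1.750).
Solving J·Δ = −F gives Δ = (-1.107, 7.000).
Then the next iterate is (x₁, x₂)₁ = (-1.607, 5.500).
Re-evaluating at (-1.607, 5.500): F = (-29.77155, 71.22090), so ‖F‖₂ = 77.193.

77.193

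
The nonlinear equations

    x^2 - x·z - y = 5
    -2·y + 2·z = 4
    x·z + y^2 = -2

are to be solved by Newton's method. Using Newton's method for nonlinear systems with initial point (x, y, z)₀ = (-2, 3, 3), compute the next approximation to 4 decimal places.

At (-2, 3, 3): F = (2.0000, -4.0000, 5.0000).
Jacobian J = [[2·x - z, -1, -x], [0, -2, 2], [z, 2·y, x]].
At the point, J = [[-7.0000, -1.0000, 2.0000], [0.0000, -2.0000, 2.0000], [3.0000, 6.0000, -2.0000]] (det J = 62.0000).
Solving J·Δ = −F gives Δ = (0.7419, -0.8065, 1.1935).
Then the next iterate is (x, y, z)₁ = (-1.2581, 2.1935, 4.1935).

(-1.2581, 2.1935, 4.1935)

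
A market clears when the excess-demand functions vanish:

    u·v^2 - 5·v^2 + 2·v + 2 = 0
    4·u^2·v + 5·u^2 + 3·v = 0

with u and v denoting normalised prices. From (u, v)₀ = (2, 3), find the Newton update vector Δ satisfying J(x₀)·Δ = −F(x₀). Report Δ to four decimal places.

At (2, 3): F = (-19.0000, 77.0000).
Jacobian J = [[v^2, 2·u·v - 10·v + 2], [8·u·v + 10·u, 4·u^2 + 3]].
At the point, J = [[9.0000, -16.0000], [68.0000, 19.0000]] (det J = 1259.0000).
Solving J·Δ = −F gives Δ = (-0.6918, -1.5766).

(-0.6918, -1.5766)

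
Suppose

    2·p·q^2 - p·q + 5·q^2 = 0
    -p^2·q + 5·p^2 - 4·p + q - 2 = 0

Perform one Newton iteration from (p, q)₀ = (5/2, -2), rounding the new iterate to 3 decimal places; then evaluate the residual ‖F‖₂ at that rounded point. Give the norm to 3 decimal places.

14.734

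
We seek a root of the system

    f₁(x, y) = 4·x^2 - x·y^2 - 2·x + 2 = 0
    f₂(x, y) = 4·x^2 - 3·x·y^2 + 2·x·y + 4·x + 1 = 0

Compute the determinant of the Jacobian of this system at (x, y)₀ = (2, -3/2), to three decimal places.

J = [[8·x - y^2 - 2, -2·x·y], [8·x - 3·y^2 + 2·y + 4, -6·x·y + 2·x]].
At the point, J = [[11.750, 6.000], [10.250, 22.000]].
det J = 197.000.

197.000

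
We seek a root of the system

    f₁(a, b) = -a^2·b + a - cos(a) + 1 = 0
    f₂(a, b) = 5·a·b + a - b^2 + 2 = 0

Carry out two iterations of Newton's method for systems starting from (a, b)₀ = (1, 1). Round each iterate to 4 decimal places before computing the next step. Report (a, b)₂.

(-0.2006, 1.2328)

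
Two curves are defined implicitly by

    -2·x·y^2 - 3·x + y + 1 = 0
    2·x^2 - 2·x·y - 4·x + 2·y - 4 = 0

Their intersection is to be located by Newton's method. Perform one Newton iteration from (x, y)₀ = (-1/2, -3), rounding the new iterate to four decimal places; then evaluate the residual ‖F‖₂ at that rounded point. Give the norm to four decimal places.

At (-1/2, -3): F = (8.5000, -10.5000).
Jacobian J = [[-2·y^2 - 3, -4·x·y + 1], [4·x - 2·y - 4, -2·x + 2]].
At the point, J = [[-21.0000, -5.0000], [0.0000, 3.0000]] (det J = -63.0000).
Solving J·Δ = −F gives Δ = (-0.4286, 3.5000).
Then the next iterate is (x, y)₁ = (-0.9286, 0.5000).
Re-evaluating at (-0.9286, 0.5000): F = (4.7501, 3.367596), so ‖F‖₂ = 5.8227.

5.8227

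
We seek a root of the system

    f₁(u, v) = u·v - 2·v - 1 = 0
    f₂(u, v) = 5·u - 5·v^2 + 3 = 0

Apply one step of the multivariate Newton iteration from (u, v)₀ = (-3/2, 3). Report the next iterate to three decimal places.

(0.869, 1.745)

At (-3/2, 3): F = (-11.500, -49.500).
Jacobian J = [[v, u - 2], [5, -10·v]].
At the point, J = [[3.000, -3.500], [5.000, -30.000]] (det J = -72.500).
Solving J·Δ = −F gives Δ = (2.369, -1.255).
Then the next iterate is (u, v)₁ = (0.869, 1.745).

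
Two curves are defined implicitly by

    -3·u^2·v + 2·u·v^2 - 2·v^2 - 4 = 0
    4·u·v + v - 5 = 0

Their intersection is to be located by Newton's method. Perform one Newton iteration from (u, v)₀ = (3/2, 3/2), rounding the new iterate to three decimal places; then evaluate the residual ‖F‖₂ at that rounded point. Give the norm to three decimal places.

13.093

At (3/2, 3/2): F = (-11.875, 5.500).
Jacobian J = [[-6·u·v + 2·v^2, -3·u^2 + 4·u·v - 4·v], [4·v, 4·u + 1]].
At the point, J = [[-9.000, -3.750], [6.000, 7.000]] (det J = -40.500).
Solving J·Δ = −F gives Δ = (-1.543, 0.537).
Then the next iterate is (u, v)₁ = (-0.043, 2.037).
Re-evaluating at (-0.043, 2.037): F = (-12.66688, -3.31336), so ‖F‖₂ = 13.093.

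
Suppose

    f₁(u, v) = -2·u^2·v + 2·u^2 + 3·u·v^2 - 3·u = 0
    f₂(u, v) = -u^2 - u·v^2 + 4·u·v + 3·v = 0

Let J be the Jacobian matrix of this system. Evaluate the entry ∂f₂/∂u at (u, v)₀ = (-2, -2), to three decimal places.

-8.000

∂f₂/∂u = -2·u - v^2 + 4·v.
At (-2, -2) this is -8.000.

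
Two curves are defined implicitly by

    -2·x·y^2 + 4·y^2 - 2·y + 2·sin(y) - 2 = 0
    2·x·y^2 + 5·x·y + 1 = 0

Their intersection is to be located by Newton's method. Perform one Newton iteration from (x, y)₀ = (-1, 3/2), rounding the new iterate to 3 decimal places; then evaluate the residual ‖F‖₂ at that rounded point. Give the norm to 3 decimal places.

3.806

At (-1, 3/2): F = (10.49499, -11.000).
Jacobian J = [[-2·y^2, -4·x·y + 8·y + 2·cos(y) - 2], [2·y^2 + 5·y, 4·x·y + 5·x]].
At the point, J = [[-4.500, 16.14147], [12.000, -11.000]] (det J = -144.19769).
Solving J·Δ = −F gives Δ = (0.431, -0.530).
Then the next iterate is (x, y)₁ = (-0.569, 0.970).
Re-evaluating at (-0.569, 0.970): F = (2.54412, -2.83039), so ‖F‖₂ = 3.806.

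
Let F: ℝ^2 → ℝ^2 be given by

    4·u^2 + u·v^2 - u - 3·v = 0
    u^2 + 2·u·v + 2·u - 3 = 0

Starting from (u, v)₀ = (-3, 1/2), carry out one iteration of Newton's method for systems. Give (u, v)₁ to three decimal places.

At (-3, 1/2): F = (36.750, -3.000).
Jacobian J = [[8·u + v^2 - 1, 2·u·v - 3], [2·u + 2·v + 2, 2·u]].
At the point, J = [[-24.750, -6.000], [-3.000, -6.000]] (det J = 130.500).
Solving J·Δ = −F gives Δ = (1.828, -1.414).
Then the next iterate is (u, v)₁ = (-1.172, -0.914).

(-1.172, -0.914)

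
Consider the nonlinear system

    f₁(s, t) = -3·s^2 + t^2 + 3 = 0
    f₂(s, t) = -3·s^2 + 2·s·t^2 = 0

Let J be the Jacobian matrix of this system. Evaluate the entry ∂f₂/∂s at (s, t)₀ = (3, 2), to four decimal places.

-10.0000

∂f₂/∂s = -6·s + 2·t^2.
At (3, 2) this is -10.0000.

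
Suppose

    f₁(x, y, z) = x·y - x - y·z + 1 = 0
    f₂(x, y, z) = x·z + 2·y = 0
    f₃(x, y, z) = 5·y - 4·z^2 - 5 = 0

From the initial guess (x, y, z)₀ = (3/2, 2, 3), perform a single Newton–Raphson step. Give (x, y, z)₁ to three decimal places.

(0.203, 0.845, 1.468)

At (3/2, 2, 3): F = (-3.500, 8.500, -31.000).
Jacobian J = [[y - 1, x - z, -y], [z, 2, x], [0, 5, -8·z]].
At the point, J = [[1.000, -1.500, -2.000], [3.000, 2.000, 1.500], [0.000, 5.000, -24.000]] (det J = -193.500).
Solving J·Δ = −F gives Δ = (-1.297, -1.155, -1.532).
Then the next iterate is (x, y, z)₁ = (0.203, 0.845, 1.468).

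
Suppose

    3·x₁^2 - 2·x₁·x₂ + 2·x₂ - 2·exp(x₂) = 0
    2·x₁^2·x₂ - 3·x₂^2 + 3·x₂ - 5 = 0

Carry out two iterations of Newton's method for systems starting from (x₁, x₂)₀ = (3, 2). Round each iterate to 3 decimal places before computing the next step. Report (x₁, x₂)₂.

At (3, 2): F = (4.22189, 25.000).
Jacobian J = [[6·x₁ - 2·x₂, -2·x₁ - 2·exp(x₂) + 2], [4·x₁·x₂, 2·x₁^2 - 6·x₂ + 3]].
At the point, J = [[14.000, -18.77811], [24.000, 9.000]] (det J = 576.67469).
Solving J·Δ = −F gives Δ = (-0.880, -0.431).
Then the next iterate is (x₁, x₂)₁ = (2.120, 1.569).
Round to (2.120, 1.569) and repeat: F = (0.36495, 6.42514), J = [[9.582, -11.84369], [13.30512, 2.57480]].
Δ = (-0.423, -0.311), so (x₁, x₂)₂ = (1.697, 1.258).

(1.697, 1.258)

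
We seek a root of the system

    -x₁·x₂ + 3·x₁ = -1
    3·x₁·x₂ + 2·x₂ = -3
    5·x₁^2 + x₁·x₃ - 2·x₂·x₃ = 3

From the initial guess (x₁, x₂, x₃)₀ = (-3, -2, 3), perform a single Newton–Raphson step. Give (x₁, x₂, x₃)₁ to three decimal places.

(-0.235, -1.941, 33.000)

At (-3, -2, 3): F = (-14.000, 17.000, 45.000).
Jacobian J = [[-x₂ + 3, -x₁, 0], [3·x₂, 3·x₁ + 2, 0], [10·x₁ + x₃, -2·x₃, x₁ - 2·x₂]].
At the point, J = [[5.000, 3.000, 0.000], [-6.000, -7.000, 0.000], [-27.000, -6.000, 1.000]] (det J = -17.000).
Solving J·Δ = −F gives Δ = (2.765, 0.059, 30.000).
Then the next iterate is (x₁, x₂, x₃)₁ = (-0.235, -1.941, 33.000).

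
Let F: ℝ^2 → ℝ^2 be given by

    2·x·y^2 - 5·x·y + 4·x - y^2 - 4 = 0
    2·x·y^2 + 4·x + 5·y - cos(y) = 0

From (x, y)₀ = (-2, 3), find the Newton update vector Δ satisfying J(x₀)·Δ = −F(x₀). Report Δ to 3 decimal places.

At (-2, 3): F = (-27.000, -28.01001).
Jacobian J = [[2·y^2 - 5·y + 4, 4·x·y - 5·x - 2·y], [2·y^2 + 4, 4·x·y + sin(y) + 5]].
At the point, J = [[7.000, -20.000], [22.000, -18.85888]] (det J = 307.98784).
Solving J·Δ = −F gives Δ = (0.166, -1.292).

(0.166, -1.292)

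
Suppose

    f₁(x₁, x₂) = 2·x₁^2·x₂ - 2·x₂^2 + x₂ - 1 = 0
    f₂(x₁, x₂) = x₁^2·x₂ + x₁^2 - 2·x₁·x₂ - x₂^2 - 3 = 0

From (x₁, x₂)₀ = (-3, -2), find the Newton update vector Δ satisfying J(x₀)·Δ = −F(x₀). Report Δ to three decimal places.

(0.737, 1.086)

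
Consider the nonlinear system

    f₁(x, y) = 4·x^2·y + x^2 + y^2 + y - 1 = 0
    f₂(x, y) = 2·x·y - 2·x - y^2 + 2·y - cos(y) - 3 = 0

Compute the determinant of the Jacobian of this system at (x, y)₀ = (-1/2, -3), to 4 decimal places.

43.4477

J = [[8·x·y + 2·x, 4·x^2 + 2·y + 1], [2·y - 2, 2·x - 2·y + sin(y) + 2]].
At the point, J = [[11.0000, -4.0000], [-8.0000, 6.858880]].
det J = 43.4477.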